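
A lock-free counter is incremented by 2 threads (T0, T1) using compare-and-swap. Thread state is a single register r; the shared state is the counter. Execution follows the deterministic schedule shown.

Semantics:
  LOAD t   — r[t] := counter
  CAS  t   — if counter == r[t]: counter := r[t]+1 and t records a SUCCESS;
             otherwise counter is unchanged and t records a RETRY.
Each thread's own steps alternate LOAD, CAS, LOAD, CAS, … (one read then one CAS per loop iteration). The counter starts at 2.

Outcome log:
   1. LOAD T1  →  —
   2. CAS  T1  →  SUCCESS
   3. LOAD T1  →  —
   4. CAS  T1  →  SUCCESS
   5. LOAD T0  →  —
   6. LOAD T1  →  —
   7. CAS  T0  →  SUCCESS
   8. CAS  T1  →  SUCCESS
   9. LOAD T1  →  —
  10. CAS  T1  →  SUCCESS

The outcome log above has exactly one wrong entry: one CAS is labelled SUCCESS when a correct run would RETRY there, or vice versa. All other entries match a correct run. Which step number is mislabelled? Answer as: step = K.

Correct run:
[1] T1.load  rd  (counter 2, T1.r 2)
[2] T1.cas  hit  (counter 3, T1.r 2)
[3] T1.load  rd  (counter 3, T1.r 3)
[4] T1.cas  hit  (counter 4, T1.r 3)
[5] T0.load  rd  (counter 4, T0.r 4)
[6] T1.load  rd  (counter 4, T1.r 4)
[7] T0.cas  hit  (counter 5, T0.r 4)
[8] T1.cas  miss  (counter 5, T1.r 4)
[9] T1.load  rd  (counter 5, T1.r 5)
[10] T1.cas  hit  (counter 6, T1.r 5)
Mismatch at 8.

step = 8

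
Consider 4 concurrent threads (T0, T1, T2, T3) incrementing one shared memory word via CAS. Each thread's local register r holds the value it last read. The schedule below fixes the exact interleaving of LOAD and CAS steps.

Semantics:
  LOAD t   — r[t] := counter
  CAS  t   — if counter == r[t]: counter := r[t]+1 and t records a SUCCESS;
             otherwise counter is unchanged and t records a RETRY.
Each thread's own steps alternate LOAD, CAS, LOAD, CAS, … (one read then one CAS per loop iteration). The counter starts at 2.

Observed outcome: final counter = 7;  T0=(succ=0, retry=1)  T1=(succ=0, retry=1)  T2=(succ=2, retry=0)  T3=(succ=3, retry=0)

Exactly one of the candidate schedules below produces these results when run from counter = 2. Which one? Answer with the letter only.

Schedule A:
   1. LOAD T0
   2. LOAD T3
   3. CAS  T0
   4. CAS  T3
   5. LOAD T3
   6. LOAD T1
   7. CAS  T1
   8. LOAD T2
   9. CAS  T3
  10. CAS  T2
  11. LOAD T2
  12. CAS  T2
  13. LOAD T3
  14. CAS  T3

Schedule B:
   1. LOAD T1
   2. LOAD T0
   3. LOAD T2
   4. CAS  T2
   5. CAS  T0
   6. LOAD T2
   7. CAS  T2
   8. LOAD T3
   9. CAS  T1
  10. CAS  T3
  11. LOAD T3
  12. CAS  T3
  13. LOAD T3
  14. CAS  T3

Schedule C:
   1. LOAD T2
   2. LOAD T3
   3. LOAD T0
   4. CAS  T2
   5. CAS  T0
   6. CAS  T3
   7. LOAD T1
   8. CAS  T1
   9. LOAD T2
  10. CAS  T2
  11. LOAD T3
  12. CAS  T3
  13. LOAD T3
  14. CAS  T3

Tracing schedule B:
step 1: T1 LOAD ⇒ load; ctr=2 reg=2
step 2: T0 LOAD ⇒ load; ctr=2 reg=2
step 3: T2 LOAD ⇒ load; ctr=2 reg=2
step 4: T2 CAS ⇒ ok; ctr=3 reg=2
step 5: T0 CAS ⇒ retry; ctr=3 reg=2
step 6: T2 LOAD ⇒ load; ctr=3 reg=3
step 7: T2 CAS ⇒ ok; ctr=4 reg=3
step 8: T3 LOAD ⇒ load; ctr=4 reg=4
step 9: T1 CAS ⇒ retry; ctr=4 reg=2
step 10: T3 CAS ⇒ ok; ctr=5 reg=4
step 11: T3 LOAD ⇒ load; ctr=5 reg=5
step 12: T3 CAS ⇒ ok; ctr=6 reg=5
step 13: T3 LOAD ⇒ load; ctr=6 reg=6
step 14: T3 CAS ⇒ ok; ctr=7 reg=6

B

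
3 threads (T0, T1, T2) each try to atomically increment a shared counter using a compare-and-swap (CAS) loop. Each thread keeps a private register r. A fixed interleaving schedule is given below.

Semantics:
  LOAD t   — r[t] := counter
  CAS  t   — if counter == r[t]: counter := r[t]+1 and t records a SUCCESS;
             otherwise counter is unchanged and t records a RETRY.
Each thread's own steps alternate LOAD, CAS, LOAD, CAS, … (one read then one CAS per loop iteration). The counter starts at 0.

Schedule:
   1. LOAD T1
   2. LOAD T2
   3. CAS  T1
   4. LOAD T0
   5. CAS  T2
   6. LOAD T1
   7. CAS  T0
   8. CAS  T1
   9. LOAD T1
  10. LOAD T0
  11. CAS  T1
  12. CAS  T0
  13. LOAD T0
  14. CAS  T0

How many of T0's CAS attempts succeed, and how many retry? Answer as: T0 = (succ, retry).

T0 = (2, 1)

[1] T1.load  rd  (counter 0, T1.r 0)
[2] T2.load  rd  (counter 0, T2.r 0)
[3] T1.cas  hit  (counter 1, T1.r 0)
[4] T0.load  rd  (counter 1, T0.r 1)
[5] T2.cas  miss  (counter 1, T2.r 0)
[6] T1.load  rd  (counter 1, T1.r 1)
[7] T0.cas  hit  (counter 2, T0.r 1)
[8] T1.cas  miss  (counter 2, T1.r 1)
[9] T1.load  rd  (counter 2, T1.r 2)
[10] T0.load  rd  (counter 2, T0.r 2)
[11] T1.cas  hit  (counter 3, T1.r 2)
[12] T0.cas  miss  (counter 3, T0.r 2)
[13] T0.load  rd  (counter 3, T0.r 3)
[14] T0.cas  hit  (counter 4, T0.r 3)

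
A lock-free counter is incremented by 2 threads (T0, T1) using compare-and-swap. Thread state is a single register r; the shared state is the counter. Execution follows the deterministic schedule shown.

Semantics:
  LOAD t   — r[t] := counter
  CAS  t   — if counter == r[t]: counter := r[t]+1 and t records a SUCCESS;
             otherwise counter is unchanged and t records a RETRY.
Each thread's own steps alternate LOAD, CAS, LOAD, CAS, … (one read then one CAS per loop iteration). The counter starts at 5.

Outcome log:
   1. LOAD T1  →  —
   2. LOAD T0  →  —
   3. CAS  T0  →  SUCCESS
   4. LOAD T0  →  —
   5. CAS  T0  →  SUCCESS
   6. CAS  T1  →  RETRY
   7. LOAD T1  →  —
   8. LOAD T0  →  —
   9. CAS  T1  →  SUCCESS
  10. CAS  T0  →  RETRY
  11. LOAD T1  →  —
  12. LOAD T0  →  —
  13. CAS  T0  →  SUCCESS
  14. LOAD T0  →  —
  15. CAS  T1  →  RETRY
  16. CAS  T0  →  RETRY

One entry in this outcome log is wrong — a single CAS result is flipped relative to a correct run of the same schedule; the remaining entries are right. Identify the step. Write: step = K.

Re-executing:
[1] T1.load  rd  (counter 5, T1.r 5)
[2] T0.load  rd  (counter 5, T0.r 5)
[3] T0.cas  hit  (counter 6, T0.r 5)
[4] T0.load  rd  (counter 6, T0.r 6)
[5] T0.cas  hit  (counter 7, T0.r 6)
[6] T1.cas  miss  (counter 7, T1.r 5)
[7] T1.load  rd  (counter 7, T1.r 7)
[8] T0.load  rd  (counter 7, T0.r 7)
[9] T1.cas  hit  (counter 8, T1.r 7)
[10] T0.cas  miss  (counter 8, T0.r 7)
[11] T1.load  rd  (counter 8, T1.r 8)
[12] T0.load  rd  (counter 8, T0.r 8)
[13] T0.cas  hit  (counter 9, T0.r 8)
[14] T0.load  rd  (counter 9, T0.r 9)
[15] T1.cas  miss  (counter 9, T1.r 8)
[16] T0.cas  hit  (counter 10, T0.r 9)
Log disagrees first at step 16.

step = 16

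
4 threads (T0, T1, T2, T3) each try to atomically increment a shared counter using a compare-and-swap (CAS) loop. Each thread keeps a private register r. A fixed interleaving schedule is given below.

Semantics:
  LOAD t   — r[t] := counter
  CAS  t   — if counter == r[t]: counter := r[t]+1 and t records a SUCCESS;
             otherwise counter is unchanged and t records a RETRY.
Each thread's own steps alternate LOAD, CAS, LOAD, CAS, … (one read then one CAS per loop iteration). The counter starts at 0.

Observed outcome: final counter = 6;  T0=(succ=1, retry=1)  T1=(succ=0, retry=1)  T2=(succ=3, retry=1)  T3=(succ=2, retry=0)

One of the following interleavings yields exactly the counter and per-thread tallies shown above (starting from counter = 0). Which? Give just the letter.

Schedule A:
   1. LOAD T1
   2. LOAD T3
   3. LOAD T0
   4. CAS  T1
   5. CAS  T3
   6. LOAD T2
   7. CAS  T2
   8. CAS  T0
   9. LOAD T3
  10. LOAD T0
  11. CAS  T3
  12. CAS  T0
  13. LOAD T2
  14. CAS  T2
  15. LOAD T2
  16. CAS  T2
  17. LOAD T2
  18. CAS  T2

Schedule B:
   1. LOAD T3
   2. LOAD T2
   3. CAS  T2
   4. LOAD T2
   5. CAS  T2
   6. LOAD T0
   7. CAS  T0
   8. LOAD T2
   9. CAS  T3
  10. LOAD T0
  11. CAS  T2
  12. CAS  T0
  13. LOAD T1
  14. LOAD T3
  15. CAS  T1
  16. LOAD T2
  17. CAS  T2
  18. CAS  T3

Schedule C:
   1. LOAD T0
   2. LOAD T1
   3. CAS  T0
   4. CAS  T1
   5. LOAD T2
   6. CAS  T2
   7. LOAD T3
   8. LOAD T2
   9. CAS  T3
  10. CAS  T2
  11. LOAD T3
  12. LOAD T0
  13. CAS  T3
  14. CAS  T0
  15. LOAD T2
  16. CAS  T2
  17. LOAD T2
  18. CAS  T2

C

Tracing schedule C:
step 1: T0 LOAD ⇒ load; ctr=0 reg=0
step 2: T1 LOAD ⇒ load; ctr=0 reg=0
step 3: T0 CAS ⇒ ok; ctr=1 reg=0
step 4: T1 CAS ⇒ retry; ctr=1 reg=0
step 5: T2 LOAD ⇒ load; ctr=1 reg=1
step 6: T2 CAS ⇒ ok; ctr=2 reg=1
step 7: T3 LOAD ⇒ load; ctr=2 reg=2
step 8: T2 LOAD ⇒ load; ctr=2 reg=2
step 9: T3 CAS ⇒ ok; ctr=3 reg=2
step 10: T2 CAS ⇒ retry; ctr=3 reg=2
step 11: T3 LOAD ⇒ load; ctr=3 reg=3
step 12: T0 LOAD ⇒ load; ctr=3 reg=3
step 13: T3 CAS ⇒ ok; ctr=4 reg=3
step 14: T0 CAS ⇒ retry; ctr=4 reg=3
step 15: T2 LOAD ⇒ load; ctr=4 reg=4
step 16: T2 CAS ⇒ ok; ctr=5 reg=4
step 17: T2 LOAD ⇒ load; ctr=5 reg=5
step 18: T2 CAS ⇒ ok; ctr=6 reg=5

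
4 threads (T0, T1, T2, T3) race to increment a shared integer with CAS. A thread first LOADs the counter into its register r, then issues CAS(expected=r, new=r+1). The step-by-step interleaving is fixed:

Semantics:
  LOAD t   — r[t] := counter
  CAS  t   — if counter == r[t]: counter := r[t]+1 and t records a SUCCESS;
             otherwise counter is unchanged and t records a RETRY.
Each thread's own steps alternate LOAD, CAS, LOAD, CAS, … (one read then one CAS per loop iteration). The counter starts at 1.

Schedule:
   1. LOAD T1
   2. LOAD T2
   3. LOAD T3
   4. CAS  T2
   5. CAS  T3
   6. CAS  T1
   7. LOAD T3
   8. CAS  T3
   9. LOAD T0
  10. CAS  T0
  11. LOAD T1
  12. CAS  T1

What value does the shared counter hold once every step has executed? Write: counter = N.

#1 T1 reads 1
#2 T2 reads 1
#3 T3 reads 1
#4 T2 CAS(1→2) writes; counter now 2
#5 T3 CAS(1→2) fails; counter now 2
#6 T1 CAS(1→2) fails; counter now 2
#7 T3 reads 2
#8 T3 CAS(2→3) writes; counter now 3
#9 T0 reads 3
#10 T0 CAS(3→4) writes; counter now 4
#11 T1 reads 4
#12 T1 CAS(4→5) writes; counter now 5

counter = 5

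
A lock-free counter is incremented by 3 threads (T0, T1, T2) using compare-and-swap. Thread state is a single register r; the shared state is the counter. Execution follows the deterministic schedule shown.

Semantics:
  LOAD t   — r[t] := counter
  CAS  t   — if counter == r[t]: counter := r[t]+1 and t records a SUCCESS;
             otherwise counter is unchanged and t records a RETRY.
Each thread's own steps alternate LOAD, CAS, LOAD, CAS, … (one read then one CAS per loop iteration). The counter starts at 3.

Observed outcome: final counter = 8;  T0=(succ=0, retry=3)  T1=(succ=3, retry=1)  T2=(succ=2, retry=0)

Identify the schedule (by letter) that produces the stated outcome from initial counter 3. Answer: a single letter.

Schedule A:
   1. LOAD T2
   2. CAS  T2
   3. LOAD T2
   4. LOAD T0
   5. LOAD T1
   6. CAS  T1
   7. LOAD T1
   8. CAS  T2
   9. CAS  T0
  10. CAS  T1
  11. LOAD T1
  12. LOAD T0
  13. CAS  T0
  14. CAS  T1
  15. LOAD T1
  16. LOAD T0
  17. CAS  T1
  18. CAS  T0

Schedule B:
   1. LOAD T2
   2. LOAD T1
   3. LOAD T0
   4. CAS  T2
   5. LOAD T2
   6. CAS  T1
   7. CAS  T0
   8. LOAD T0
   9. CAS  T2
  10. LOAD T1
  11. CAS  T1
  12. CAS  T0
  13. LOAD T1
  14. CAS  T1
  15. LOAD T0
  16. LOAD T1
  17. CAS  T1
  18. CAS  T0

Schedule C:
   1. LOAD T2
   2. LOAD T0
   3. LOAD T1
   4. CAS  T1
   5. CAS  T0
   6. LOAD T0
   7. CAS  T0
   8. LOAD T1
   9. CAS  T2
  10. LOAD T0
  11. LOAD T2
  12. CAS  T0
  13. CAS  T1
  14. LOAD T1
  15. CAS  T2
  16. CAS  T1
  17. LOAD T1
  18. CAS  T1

Run B:
step 1: T2 LOAD ⇒ load; ctr=3 reg=3
step 2: T1 LOAD ⇒ load; ctr=3 reg=3
step 3: T0 LOAD ⇒ load; ctr=3 reg=3
step 4: T2 CAS ⇒ ok; ctr=4 reg=3
step 5: T2 LOAD ⇒ load; ctr=4 reg=4
step 6: T1 CAS ⇒ retry; ctr=4 reg=3
step 7: T0 CAS ⇒ retry; ctr=4 reg=3
step 8: T0 LOAD ⇒ load; ctr=4 reg=4
step 9: T2 CAS ⇒ ok; ctr=5 reg=4
step 10: T1 LOAD ⇒ load; ctr=5 reg=5
step 11: T1 CAS ⇒ ok; ctr=6 reg=5
step 12: T0 CAS ⇒ retry; ctr=6 reg=4
step 13: T1 LOAD ⇒ load; ctr=6 reg=6
step 14: T1 CAS ⇒ ok; ctr=7 reg=6
step 15: T0 LOAD ⇒ load; ctr=7 reg=7
step 16: T1 LOAD ⇒ load; ctr=7 reg=7
step 17: T1 CAS ⇒ ok; ctr=8 reg=7
step 18: T0 CAS ⇒ retry; ctr=8 reg=7

B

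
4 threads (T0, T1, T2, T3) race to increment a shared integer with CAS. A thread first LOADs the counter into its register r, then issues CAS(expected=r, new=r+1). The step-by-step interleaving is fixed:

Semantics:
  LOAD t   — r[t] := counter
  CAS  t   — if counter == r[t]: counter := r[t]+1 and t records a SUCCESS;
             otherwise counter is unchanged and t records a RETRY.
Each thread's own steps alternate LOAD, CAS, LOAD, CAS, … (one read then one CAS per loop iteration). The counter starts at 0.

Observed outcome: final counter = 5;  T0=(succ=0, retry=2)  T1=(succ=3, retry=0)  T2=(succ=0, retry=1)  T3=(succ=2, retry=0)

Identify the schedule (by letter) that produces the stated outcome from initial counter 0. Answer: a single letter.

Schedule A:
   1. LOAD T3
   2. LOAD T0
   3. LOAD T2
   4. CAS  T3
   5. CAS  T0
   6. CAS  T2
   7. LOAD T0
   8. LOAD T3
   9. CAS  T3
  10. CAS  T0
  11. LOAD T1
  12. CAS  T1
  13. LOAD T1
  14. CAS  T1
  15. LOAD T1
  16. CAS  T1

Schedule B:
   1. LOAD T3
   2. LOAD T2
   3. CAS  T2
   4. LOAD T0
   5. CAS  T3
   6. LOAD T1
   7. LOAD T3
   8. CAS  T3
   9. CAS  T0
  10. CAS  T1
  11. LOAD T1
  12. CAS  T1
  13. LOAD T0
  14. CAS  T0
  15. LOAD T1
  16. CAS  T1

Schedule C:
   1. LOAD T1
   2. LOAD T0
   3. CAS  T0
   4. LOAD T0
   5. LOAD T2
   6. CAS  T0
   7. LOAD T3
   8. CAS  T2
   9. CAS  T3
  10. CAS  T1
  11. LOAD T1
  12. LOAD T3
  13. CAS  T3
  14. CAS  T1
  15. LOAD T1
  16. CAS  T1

A

Simulating candidate A:
T3 LOAD — after: cnt=0, r=0 — load
T0 LOAD — after: cnt=0, r=0 — load
T2 LOAD — after: cnt=0, r=0 — load
T3 CAS — after: cnt=1, r=0 — ok
T0 CAS — after: cnt=1, r=0 — retry
T2 CAS — after: cnt=1, r=0 — retry
T0 LOAD — after: cnt=1, r=1 — load
T3 LOAD — after: cnt=1, r=1 — load
T3 CAS — after: cnt=2, r=1 — ok
T0 CAS — after: cnt=2, r=1 — retry
T1 LOAD — after: cnt=2, r=2 — load
T1 CAS — after: cnt=3, r=2 — ok
T1 LOAD — after: cnt=3, r=3 — load
T1 CAS — after: cnt=4, r=3 — ok
T1 LOAD — after: cnt=4, r=4 — load
T1 CAS — after: cnt=5, r=4 — ok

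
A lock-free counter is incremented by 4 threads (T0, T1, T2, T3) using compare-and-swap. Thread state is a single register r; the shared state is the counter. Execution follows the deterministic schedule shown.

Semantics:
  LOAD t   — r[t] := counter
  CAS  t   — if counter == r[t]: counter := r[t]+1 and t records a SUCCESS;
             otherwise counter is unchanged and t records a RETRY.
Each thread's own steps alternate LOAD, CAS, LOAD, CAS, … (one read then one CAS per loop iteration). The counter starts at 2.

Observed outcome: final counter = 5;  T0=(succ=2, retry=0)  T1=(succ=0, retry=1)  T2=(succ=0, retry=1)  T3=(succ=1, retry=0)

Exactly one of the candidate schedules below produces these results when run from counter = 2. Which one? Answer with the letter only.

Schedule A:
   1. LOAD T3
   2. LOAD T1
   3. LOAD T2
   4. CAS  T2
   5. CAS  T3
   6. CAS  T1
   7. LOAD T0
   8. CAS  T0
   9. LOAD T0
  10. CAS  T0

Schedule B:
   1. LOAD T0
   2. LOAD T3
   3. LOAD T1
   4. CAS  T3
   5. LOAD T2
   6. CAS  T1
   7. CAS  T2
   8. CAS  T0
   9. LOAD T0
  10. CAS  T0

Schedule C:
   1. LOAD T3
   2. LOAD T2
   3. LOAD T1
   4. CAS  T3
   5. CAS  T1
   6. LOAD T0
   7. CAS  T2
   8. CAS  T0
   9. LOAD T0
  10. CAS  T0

C

Simulating candidate C:
step 1: T3 LOAD ⇒ load; ctr=2 reg=2
step 2: T2 LOAD ⇒ load; ctr=2 reg=2
step 3: T1 LOAD ⇒ load; ctr=2 reg=2
step 4: T3 CAS ⇒ ok; ctr=3 reg=2
step 5: T1 CAS ⇒ retry; ctr=3 reg=2
step 6: T0 LOAD ⇒ load; ctr=3 reg=3
step 7: T2 CAS ⇒ retry; ctr=3 reg=2
step 8: T0 CAS ⇒ ok; ctr=4 reg=3
step 9: T0 LOAD ⇒ load; ctr=4 reg=4
step 10: T0 CAS ⇒ ok; ctr=5 reg=4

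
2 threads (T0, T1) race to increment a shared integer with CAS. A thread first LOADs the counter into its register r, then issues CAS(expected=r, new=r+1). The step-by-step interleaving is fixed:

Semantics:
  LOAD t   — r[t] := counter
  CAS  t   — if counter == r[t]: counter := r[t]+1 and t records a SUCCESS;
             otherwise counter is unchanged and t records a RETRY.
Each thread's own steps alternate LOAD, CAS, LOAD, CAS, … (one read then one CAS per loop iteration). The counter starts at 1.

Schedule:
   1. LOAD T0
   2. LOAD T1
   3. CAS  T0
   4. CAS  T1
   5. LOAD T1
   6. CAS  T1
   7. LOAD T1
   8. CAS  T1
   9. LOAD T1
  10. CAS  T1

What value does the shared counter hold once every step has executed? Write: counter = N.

#1 T0 reads 1
#2 T1 reads 1
#3 T0 CAS(1→2) writes; counter now 2
#4 T1 CAS(1→2) fails; counter now 2
#5 T1 reads 2
#6 T1 CAS(2→3) writes; counter now 3
#7 T1 reads 3
#8 T1 CAS(3→4) writes; counter now 4
#9 T1 reads 4
#10 T1 CAS(4→5) writes; counter now 5

counter = 5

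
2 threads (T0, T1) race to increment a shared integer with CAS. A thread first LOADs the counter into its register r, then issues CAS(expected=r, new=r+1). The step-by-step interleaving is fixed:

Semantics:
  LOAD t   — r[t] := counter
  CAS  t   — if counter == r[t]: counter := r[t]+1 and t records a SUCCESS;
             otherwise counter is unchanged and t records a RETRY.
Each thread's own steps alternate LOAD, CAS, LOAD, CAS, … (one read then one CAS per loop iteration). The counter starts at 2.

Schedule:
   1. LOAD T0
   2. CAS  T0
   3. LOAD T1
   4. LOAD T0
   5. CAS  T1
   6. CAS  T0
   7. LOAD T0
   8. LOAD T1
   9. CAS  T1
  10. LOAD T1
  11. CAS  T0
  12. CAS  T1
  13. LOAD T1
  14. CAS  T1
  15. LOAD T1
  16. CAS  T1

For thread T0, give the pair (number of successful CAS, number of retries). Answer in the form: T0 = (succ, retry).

T0 = (1, 2)

[1] T0.load  rd  (counter 2, T0.r 2)
[2] T0.cas  hit  (counter 3, T0.r 2)
[3] T1.load  rd  (counter 3, T1.r 3)
[4] T0.load  rd  (counter 3, T0.r 3)
[5] T1.cas  hit  (counter 4, T1.r 3)
[6] T0.cas  miss  (counter 4, T0.r 3)
[7] T0.load  rd  (counter 4, T0.r 4)
[8] T1.load  rd  (counter 4, T1.r 4)
[9] T1.cas  hit  (counter 5, T1.r 4)
[10] T1.load  rd  (counter 5, T1.r 5)
[11] T0.cas  miss  (counter 5, T0.r 4)
[12] T1.cas  hit  (counter 6, T1.r 5)
[13] T1.load  rd  (counter 6, T1.r 6)
[14] T1.cas  hit  (counter 7, T1.r 6)
[15] T1.load  rd  (counter 7, T1.r 7)
[16] T1.cas  hit  (counter 8, T1.r 7)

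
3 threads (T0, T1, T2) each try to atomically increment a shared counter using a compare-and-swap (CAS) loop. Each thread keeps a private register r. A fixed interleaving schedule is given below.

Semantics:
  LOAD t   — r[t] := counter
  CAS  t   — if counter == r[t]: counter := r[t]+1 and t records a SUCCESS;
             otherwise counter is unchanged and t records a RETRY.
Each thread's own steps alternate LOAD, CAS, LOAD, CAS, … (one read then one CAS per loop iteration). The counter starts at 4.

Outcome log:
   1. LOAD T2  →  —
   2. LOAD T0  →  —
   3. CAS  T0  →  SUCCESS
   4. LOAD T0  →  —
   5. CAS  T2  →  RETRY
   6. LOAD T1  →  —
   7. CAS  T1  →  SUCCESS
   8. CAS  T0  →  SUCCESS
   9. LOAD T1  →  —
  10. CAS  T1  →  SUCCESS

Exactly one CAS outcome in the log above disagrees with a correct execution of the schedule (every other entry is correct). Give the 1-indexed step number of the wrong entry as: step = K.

Correct run:
[1] T2.load  rd  (counter 4, T2.r 4)
[2] T0.load  rd  (counter 4, T0.r 4)
[3] T0.cas  hit  (counter 5, T0.r 4)
[4] T0.load  rd  (counter 5, T0.r 5)
[5] T2.cas  miss  (counter 5, T2.r 4)
[6] T1.load  rd  (counter 5, T1.r 5)
[7] T1.cas  hit  (counter 6, T1.r 5)
[8] T0.cas  miss  (counter 6, T0.r 5)
[9] T1.load  rd  (counter 6, T1.r 6)
[10] T1.cas  hit  (counter 7, T1.r 6)
Flip is step 8.

step = 8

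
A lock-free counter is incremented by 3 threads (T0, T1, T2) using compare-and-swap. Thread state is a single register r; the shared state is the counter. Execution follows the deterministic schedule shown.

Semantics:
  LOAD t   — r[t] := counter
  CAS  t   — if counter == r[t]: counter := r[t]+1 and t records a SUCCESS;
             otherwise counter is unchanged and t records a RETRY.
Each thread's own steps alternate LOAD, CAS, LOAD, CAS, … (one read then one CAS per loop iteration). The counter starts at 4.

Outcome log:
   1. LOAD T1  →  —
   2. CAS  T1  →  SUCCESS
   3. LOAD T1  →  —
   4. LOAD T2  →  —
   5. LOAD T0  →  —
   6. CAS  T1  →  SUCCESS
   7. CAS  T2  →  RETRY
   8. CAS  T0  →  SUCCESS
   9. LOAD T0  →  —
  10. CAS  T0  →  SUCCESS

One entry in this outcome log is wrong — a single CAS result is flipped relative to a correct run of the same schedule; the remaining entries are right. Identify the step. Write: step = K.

step = 8

Re-executing:
[1] T1.load  rd  (counter 4, T1.r 4)
[2] T1.cas  hit  (counter 5, T1.r 4)
[3] T1.load  rd  (counter 5, T1.r 5)
[4] T2.load  rd  (counter 5, T2.r 5)
[5] T0.load  rd  (counter 5, T0.r 5)
[6] T1.cas  hit  (counter 6, T1.r 5)
[7] T2.cas  miss  (counter 6, T2.r 5)
[8] T0.cas  miss  (counter 6, T0.r 5)
[9] T0.load  rd  (counter 6, T0.r 6)
[10] T0.cas  hit  (counter 7, T0.r 6)
Mismatch at 8.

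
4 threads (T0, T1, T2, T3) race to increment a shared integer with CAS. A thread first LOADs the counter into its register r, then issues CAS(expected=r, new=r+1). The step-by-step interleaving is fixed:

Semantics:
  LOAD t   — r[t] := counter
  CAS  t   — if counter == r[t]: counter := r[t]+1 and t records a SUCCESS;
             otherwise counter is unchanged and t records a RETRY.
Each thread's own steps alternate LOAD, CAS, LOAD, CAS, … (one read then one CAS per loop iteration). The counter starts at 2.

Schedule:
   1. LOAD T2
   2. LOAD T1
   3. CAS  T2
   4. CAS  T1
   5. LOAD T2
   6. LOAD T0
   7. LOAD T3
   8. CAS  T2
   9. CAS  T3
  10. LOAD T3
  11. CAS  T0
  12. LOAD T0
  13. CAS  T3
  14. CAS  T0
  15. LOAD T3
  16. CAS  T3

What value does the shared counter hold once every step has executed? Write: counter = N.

step 1: T2 LOAD ⇒ load; ctr=2 reg=2
step 2: T1 LOAD ⇒ load; ctr=2 reg=2
step 3: T2 CAS ⇒ ok; ctr=3 reg=2
step 4: T1 CAS ⇒ retry; ctr=3 reg=2
step 5: T2 LOAD ⇒ load; ctr=3 reg=3
step 6: T0 LOAD ⇒ load; ctr=3 reg=3
step 7: T3 LOAD ⇒ load; ctr=3 reg=3
step 8: T2 CAS ⇒ ok; ctr=4 reg=3
step 9: T3 CAS ⇒ retry; ctr=4 reg=3
step 10: T3 LOAD ⇒ load; ctr=4 reg=4
step 11: T0 CAS ⇒ retry; ctr=4 reg=3
step 12: T0 LOAD ⇒ load; ctr=4 reg=4
step 13: T3 CAS ⇒ ok; ctr=5 reg=4
step 14: T0 CAS ⇒ retry; ctr=5 reg=4
step 15: T3 LOAD ⇒ load; ctr=5 reg=5
step 16: T3 CAS ⇒ ok; ctr=6 reg=5

counter = 6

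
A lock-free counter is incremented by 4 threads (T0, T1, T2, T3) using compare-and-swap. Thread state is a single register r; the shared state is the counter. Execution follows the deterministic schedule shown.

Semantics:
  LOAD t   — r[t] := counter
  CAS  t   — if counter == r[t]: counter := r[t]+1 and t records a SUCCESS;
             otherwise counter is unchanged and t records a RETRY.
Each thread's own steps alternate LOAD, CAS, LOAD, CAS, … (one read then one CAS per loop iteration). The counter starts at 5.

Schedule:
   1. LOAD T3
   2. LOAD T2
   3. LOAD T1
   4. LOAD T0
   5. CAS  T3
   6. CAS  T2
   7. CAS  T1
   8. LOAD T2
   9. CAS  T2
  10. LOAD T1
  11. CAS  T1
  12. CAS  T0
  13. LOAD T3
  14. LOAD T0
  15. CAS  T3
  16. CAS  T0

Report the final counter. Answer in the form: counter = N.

counter = 9

#1 T3 reads 5
#2 T2 reads 5
#3 T1 reads 5
#4 T0 reads 5
#5 T3 CAS(5→6) writes; counter now 6
#6 T2 CAS(5→6) fails; counter now 6
#7 T1 CAS(5→6) fails; counter now 6
#8 T2 reads 6
#9 T2 CAS(6→7) writes; counter now 7
#10 T1 reads 7
#11 T1 CAS(7→8) writes; counter now 8
#12 T0 CAS(5→6) fails; counter now 8
#13 T3 reads 8
#14 T0 reads 8
#15 T3 CAS(8→9) writes; counter now 9
#16 T0 CAS(8→9) fails; counter now 9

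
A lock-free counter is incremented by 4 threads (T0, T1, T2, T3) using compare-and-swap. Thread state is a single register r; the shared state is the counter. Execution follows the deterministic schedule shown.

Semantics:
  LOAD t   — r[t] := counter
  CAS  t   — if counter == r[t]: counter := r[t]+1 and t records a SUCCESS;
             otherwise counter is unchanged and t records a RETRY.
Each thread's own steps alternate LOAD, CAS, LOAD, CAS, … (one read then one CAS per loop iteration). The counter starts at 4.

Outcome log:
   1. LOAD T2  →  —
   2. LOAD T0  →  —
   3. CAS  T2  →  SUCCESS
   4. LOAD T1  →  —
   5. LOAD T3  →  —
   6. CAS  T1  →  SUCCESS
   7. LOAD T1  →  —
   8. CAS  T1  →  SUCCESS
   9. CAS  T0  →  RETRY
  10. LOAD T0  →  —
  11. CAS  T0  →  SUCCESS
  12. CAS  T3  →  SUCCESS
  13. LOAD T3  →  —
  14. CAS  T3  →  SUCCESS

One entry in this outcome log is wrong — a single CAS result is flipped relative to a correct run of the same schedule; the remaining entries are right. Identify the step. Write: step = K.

Reference trace:
#1 T2 reads 4
#2 T0 reads 4
#3 T2 CAS(4→5) writes; counter now 5
#4 T1 reads 5
#5 T3 reads 5
#6 T1 CAS(5→6) writes; counter now 6
#7 T1 reads 6
#8 T1 CAS(6→7) writes; counter now 7
#9 T0 CAS(4→5) fails; counter now 7
#10 T0 reads 7
#11 T0 CAS(7→8) writes; counter now 8
#12 T3 CAS(5→6) fails; counter now 8
#13 T3 reads 8
#14 T3 CAS(8→9) writes; counter now 9
Flip is step 12.

step = 12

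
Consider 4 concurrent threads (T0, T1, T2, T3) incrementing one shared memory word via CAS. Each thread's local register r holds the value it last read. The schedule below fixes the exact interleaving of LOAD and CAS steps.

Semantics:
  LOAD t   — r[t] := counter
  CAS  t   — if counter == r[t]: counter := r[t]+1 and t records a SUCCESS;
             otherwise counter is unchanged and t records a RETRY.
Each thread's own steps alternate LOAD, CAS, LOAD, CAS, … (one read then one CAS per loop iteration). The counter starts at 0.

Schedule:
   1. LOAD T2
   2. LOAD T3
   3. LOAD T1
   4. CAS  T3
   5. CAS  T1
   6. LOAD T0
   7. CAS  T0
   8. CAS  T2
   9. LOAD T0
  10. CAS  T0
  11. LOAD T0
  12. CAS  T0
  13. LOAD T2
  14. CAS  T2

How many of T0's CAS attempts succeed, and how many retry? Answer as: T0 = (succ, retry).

T0 = (3, 0)

1. LOAD T2 → mem=0 r[T2]=0 [LOAD]
2. LOAD T3 → mem=0 r[T3]=0 [LOAD]
3. LOAD T1 → mem=0 r[T1]=0 [LOAD]
4. CAS T3 → mem=1 r[T3]=0 [OK]
5. CAS T1 → mem=1 r[T1]=0 [RETRY]
6. LOAD T0 → mem=1 r[T0]=1 [LOAD]
7. CAS T0 → mem=2 r[T0]=1 [OK]
8. CAS T2 → mem=2 r[T2]=0 [RETRY]
9. LOAD T0 → mem=2 r[T0]=2 [LOAD]
10. CAS T0 → mem=3 r[T0]=2 [OK]
11. LOAD T0 → mem=3 r[T0]=3 [LOAD]
12. CAS T0 → mem=4 r[T0]=3 [OK]
13. LOAD T2 → mem=4 r[T2]=4 [LOAD]
14. CAS T2 → mem=5 r[T2]=4 [OK]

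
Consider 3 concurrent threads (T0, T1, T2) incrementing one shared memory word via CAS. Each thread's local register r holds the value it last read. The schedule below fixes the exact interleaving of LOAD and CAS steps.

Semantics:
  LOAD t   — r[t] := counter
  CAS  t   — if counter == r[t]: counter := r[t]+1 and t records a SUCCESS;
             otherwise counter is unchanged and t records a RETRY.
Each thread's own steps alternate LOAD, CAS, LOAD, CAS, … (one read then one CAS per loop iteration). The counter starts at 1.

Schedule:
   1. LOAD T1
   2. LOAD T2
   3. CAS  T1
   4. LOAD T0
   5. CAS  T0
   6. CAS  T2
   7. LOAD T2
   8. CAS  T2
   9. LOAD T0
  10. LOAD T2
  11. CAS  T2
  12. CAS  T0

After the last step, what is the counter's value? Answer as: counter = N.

counter = 5

T1 LOAD — after: cnt=1, r=1 — load
T2 LOAD — after: cnt=1, r=1 — load
T1 CAS — after: cnt=2, r=1 — ok
T0 LOAD — after: cnt=2, r=2 — load
T0 CAS — after: cnt=3, r=2 — ok
T2 CAS — after: cnt=3, r=1 — retry
T2 LOAD — after: cnt=3, r=3 — load
T2 CAS — after: cnt=4, r=3 — ok
T0 LOAD — after: cnt=4, r=4 — load
T2 LOAD — after: cnt=4, r=4 — load
T2 CAS — after: cnt=5, r=4 — ok
T0 CAS — after: cnt=5, r=4 — retry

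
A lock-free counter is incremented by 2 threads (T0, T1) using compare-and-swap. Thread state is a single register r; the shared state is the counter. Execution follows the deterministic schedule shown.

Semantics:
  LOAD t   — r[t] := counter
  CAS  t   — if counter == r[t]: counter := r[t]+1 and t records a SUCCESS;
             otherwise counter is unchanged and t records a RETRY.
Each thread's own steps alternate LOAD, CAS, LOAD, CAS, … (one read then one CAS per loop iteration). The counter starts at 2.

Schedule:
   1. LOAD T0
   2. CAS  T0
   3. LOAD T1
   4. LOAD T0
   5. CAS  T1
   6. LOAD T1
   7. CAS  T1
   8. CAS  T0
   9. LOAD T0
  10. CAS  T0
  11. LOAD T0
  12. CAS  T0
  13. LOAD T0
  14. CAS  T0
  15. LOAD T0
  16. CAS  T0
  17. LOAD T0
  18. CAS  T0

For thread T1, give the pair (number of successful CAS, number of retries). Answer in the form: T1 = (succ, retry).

1. LOAD T0 → mem=2 r[T0]=2 [LOAD]
2. CAS T0 → mem=3 r[T0]=2 [OK]
3. LOAD T1 → mem=3 r[T1]=3 [LOAD]
4. LOAD T0 → mem=3 r[T0]=3 [LOAD]
5. CAS T1 → mem=4 r[T1]=3 [OK]
6. LOAD T1 → mem=4 r[T1]=4 [LOAD]
7. CAS T1 → mem=5 r[T1]=4 [OK]
8. CAS T0 → mem=5 r[T0]=3 [RETRY]
9. LOAD T0 → mem=5 r[T0]=5 [LOAD]
10. CAS T0 → mem=6 r[T0]=5 [OK]
11. LOAD T0 → mem=6 r[T0]=6 [LOAD]
12. CAS T0 → mem=7 r[T0]=6 [OK]
13. LOAD T0 → mem=7 r[T0]=7 [LOAD]
14. CAS T0 → mem=8 r[T0]=7 [OK]
15. LOAD T0 → mem=8 r[T0]=8 [LOAD]
16. CAS T0 → mem=9 r[T0]=8 [OK]
17. LOAD T0 → mem=9 r[T0]=9 [LOAD]
18. CAS T0 → mem=10 r[T0]=9 [OK]

T1 = (2, 0)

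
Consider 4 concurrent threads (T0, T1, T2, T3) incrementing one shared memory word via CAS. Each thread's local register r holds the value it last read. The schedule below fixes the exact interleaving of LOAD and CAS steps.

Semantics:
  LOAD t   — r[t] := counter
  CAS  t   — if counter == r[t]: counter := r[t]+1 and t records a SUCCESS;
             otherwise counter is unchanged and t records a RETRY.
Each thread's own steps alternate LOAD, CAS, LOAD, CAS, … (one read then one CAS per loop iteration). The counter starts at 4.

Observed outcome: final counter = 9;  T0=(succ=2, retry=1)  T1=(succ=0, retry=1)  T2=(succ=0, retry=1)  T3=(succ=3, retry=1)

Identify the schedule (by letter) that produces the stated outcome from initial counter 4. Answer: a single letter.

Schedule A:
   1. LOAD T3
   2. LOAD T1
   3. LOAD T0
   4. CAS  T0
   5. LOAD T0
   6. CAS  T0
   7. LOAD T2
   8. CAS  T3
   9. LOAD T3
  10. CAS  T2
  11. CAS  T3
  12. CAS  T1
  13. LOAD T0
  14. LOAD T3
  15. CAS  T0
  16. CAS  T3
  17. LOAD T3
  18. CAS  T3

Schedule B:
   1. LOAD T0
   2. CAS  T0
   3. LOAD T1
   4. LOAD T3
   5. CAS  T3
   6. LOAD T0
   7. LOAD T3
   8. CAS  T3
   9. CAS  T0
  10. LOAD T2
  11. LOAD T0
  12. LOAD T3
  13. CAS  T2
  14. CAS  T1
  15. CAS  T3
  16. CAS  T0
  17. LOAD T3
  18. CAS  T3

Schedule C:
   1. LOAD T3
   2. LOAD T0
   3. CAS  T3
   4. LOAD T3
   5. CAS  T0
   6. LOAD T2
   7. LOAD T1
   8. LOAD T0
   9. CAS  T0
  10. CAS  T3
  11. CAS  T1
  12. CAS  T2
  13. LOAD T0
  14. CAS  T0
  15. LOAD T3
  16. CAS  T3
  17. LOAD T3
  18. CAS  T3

Run C:
1. LOAD T3 → mem=4 r[T3]=4 [LOAD]
2. LOAD T0 → mem=4 r[T0]=4 [LOAD]
3. CAS T3 → mem=5 r[T3]=4 [OK]
4. LOAD T3 → mem=5 r[T3]=5 [LOAD]
5. CAS T0 → mem=5 r[T0]=4 [RETRY]
6. LOAD T2 → mem=5 r[T2]=5 [LOAD]
7. LOAD T1 → mem=5 r[T1]=5 [LOAD]
8. LOAD T0 → mem=5 r[T0]=5 [LOAD]
9. CAS T0 → mem=6 r[T0]=5 [OK]
10. CAS T3 → mem=6 r[T3]=5 [RETRY]
11. CAS T1 → mem=6 r[T1]=5 [RETRY]
12. CAS T2 → mem=6 r[T2]=5 [RETRY]
13. LOAD T0 → mem=6 r[T0]=6 [LOAD]
14. CAS T0 → mem=7 r[T0]=6 [OK]
15. LOAD T3 → mem=7 r[T3]=7 [LOAD]
16. CAS T3 → mem=8 r[T3]=7 [OK]
17. LOAD T3 → mem=8 r[T3]=8 [LOAD]
18. CAS T3 → mem=9 r[T3]=8 [OK]

C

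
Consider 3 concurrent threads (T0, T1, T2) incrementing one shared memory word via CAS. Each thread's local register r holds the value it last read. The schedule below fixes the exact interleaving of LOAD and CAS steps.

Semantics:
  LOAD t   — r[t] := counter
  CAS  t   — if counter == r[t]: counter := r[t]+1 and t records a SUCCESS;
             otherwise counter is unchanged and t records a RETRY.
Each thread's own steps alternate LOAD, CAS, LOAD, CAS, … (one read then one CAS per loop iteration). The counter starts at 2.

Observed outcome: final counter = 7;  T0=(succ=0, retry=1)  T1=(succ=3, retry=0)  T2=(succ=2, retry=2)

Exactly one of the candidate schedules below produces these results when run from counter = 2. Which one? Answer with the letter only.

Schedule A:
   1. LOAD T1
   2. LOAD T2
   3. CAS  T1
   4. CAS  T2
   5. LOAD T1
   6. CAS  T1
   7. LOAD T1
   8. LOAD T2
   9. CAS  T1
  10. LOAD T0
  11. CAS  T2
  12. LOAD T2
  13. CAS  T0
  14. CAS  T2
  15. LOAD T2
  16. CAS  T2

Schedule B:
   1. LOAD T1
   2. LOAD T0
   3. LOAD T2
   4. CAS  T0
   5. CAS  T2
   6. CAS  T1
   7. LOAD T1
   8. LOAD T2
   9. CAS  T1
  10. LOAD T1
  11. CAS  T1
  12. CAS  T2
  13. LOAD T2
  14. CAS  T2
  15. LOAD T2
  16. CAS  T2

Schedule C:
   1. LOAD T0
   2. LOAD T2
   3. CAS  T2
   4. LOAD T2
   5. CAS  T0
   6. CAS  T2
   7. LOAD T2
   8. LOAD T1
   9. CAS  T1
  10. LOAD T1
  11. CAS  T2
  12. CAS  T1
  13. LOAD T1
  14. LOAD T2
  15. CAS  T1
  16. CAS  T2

C

Run C:
#1 T0 reads 2
#2 T2 reads 2
#3 T2 CAS(2→3) writes; counter now 3
#4 T2 reads 3
#5 T0 CAS(2→3) fails; counter now 3
#6 T2 CAS(3→4) writes; counter now 4
#7 T2 reads 4
#8 T1 reads 4
#9 T1 CAS(4→5) writes; counter now 5
#10 T1 reads 5
#11 T2 CAS(4→5) fails; counter now 5
#12 T1 CAS(5→6) writes; counter now 6
#13 T1 reads 6
#14 T2 reads 6
#15 T1 CAS(6→7) writes; counter now 7
#16 T2 CAS(6→7) fails; counter now 7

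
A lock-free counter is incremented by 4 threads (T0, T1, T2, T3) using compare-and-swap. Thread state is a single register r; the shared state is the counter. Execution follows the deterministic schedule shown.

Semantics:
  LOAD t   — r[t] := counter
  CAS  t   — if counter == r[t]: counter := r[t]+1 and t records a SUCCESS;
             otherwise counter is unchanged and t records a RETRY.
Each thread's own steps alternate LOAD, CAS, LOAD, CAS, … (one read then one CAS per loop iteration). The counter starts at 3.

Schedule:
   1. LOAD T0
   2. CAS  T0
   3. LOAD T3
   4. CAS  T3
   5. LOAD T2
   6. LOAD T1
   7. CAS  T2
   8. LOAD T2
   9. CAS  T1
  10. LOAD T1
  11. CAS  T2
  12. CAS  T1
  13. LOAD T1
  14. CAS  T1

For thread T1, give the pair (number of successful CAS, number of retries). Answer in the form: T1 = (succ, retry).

T1 = (1, 2)

   1) LOAD T0:  M=3  r_T0=3
   2) CAS  T0:  M=4  r_T0=3 ✓
   3) LOAD T3:  M=4  r_T3=4
   4) CAS  T3:  M=5  r_T3=4 ✓
   5) LOAD T2:  M=5  r_T2=5
   6) LOAD T1:  M=5  r_T1=5
   7) CAS  T2:  M=6  r_T2=5 ✓
   8) LOAD T2:  M=6  r_T2=6
   9) CAS  T1:  M=6  r_T1=5 ✗
  10) LOAD T1:  M=6  r_T1=6
  11) CAS  T2:  M=7  r_T2=6 ✓
  12) CAS  T1:  M=7  r_T1=6 ✗
  13) LOAD T1:  M=7  r_T1=7
  14) CAS  T1:  M=8  r_T1=7 ✓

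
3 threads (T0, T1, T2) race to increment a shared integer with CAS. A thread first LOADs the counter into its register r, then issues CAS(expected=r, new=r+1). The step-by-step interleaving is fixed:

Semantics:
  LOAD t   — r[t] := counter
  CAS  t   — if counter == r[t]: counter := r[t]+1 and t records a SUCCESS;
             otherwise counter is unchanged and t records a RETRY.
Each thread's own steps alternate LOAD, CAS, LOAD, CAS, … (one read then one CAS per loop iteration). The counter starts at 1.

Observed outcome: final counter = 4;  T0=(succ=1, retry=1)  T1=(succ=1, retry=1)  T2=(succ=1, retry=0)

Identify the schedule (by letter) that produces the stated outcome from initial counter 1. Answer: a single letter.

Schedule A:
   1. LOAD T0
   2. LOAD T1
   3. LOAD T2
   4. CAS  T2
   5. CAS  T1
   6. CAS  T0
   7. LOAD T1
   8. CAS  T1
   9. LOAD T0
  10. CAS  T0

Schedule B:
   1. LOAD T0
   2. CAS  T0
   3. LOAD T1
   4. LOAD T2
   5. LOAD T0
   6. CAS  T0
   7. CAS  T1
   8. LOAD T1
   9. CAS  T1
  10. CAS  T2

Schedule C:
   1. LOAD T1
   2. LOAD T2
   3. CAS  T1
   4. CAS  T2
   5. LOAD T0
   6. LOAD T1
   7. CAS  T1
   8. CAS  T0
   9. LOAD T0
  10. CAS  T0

A

Simulating candidate A:
1. LOAD T0 → mem=1 r[T0]=1 [LOAD]
2. LOAD T1 → mem=1 r[T1]=1 [LOAD]
3. LOAD T2 → mem=1 r[T2]=1 [LOAD]
4. CAS T2 → mem=2 r[T2]=1 [OK]
5. CAS T1 → mem=2 r[T1]=1 [RETRY]
6. CAS T0 → mem=2 r[T0]=1 [RETRY]
7. LOAD T1 → mem=2 r[T1]=2 [LOAD]
8. CAS T1 → mem=3 r[T1]=2 [OK]
9. LOAD T0 → mem=3 r[T0]=3 [LOAD]
10. CAS T0 → mem=4 r[T0]=3 [OK]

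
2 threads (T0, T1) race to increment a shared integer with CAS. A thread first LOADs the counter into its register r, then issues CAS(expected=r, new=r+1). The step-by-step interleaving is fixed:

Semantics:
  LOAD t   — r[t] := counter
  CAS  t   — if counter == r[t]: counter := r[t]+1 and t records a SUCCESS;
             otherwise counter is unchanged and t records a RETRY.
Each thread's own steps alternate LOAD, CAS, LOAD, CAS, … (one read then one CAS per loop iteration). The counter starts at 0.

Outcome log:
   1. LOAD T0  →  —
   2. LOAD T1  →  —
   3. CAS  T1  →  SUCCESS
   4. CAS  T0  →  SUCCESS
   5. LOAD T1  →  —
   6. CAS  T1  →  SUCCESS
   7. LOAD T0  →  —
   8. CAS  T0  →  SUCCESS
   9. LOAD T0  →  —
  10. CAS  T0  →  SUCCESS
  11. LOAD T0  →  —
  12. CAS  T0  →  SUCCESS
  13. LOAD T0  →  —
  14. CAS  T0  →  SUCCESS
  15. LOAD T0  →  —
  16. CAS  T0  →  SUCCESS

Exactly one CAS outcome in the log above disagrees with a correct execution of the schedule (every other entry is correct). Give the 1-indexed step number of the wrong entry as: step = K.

Re-executing:
1. LOAD T0 → mem=0 r[T0]=0 [LOAD]
2. LOAD T1 → mem=0 r[T1]=0 [LOAD]
3. CAS T1 → mem=1 r[T1]=0 [OK]
4. CAS T0 → mem=1 r[T0]=0 [RETRY]
5. LOAD T1 → mem=1 r[T1]=1 [LOAD]
6. CAS T1 → mem=2 r[T1]=1 [OK]
7. LOAD T0 → mem=2 r[T0]=2 [LOAD]
8. CAS T0 → mem=3 r[T0]=2 [OK]
9. LOAD T0 → mem=3 r[T0]=3 [LOAD]
10. CAS T0 → mem=4 r[T0]=3 [OK]
11. LOAD T0 → mem=4 r[T0]=4 [LOAD]
12. CAS T0 → mem=5 r[T0]=4 [OK]
13. LOAD T0 → mem=5 r[T0]=5 [LOAD]
14. CAS T0 → mem=6 r[T0]=5 [OK]
15. LOAD T0 → mem=6 r[T0]=6 [LOAD]
16. CAS T0 → mem=7 r[T0]=6 [OK]
Log disagrees first at step 4.

step = 4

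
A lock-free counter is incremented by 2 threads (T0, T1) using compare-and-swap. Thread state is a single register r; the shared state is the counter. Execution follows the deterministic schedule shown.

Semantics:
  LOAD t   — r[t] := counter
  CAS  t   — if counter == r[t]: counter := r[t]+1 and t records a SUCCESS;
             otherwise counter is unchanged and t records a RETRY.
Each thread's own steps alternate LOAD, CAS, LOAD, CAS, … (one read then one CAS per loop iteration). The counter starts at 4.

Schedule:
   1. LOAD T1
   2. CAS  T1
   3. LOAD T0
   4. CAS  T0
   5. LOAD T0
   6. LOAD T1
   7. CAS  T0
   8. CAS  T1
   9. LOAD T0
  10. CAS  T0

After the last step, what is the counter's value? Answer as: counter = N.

[1] T1.load  rd  (counter 4, T1.r 4)
[2] T1.cas  hit  (counter 5, T1.r 4)
[3] T0.load  rd  (counter 5, T0.r 5)
[4] T0.cas  hit  (counter 6, T0.r 5)
[5] T0.load  rd  (counter 6, T0.r 6)
[6] T1.load  rd  (counter 6, T1.r 6)
[7] T0.cas  hit  (counter 7, T0.r 6)
[8] T1.cas  miss  (counter 7, T1.r 6)
[9] T0.load  rd  (counter 7, T0.r 7)
[10] T0.cas  hit  (counter 8, T0.r 7)

counter = 8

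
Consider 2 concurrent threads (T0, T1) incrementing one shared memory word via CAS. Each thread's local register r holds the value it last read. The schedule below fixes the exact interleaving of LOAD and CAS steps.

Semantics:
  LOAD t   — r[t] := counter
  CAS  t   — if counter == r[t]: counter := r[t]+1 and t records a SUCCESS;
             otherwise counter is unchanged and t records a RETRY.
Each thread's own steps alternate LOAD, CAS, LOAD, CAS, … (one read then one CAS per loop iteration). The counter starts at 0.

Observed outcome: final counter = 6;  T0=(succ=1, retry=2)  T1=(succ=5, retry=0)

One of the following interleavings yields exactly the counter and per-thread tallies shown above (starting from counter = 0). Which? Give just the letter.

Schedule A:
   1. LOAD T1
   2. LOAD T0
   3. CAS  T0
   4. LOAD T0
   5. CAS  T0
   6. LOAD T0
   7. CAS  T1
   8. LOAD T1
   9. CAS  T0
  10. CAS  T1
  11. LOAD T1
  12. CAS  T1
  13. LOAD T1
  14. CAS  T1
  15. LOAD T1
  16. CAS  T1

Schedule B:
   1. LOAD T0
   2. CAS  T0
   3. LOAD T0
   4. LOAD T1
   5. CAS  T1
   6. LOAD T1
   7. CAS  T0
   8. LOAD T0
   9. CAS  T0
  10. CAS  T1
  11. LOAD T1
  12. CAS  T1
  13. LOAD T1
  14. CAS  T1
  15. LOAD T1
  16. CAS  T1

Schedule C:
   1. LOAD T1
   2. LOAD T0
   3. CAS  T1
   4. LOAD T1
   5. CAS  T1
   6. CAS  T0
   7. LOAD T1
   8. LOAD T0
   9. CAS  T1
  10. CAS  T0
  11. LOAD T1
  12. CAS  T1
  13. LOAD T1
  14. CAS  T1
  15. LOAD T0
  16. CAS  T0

Tracing schedule C:
T1 LOAD — after: cnt=0, r=0 — load
T0 LOAD — after: cnt=0, r=0 — load
T1 CAS — after: cnt=1, r=0 — ok
T1 LOAD — after: cnt=1, r=1 — load
T1 CAS — after: cnt=2, r=1 — ok
T0 CAS — after: cnt=2, r=0 — retry
T1 LOAD — after: cnt=2, r=2 — load
T0 LOAD — after: cnt=2, r=2 — load
T1 CAS — after: cnt=3, r=2 — ok
T0 CAS — after: cnt=3, r=2 — retry
T1 LOAD — after: cnt=3, r=3 — load
T1 CAS — after: cnt=4, r=3 — ok
T1 LOAD — after: cnt=4, r=4 — load
T1 CAS — after: cnt=5, r=4 — ok
T0 LOAD — after: cnt=5, r=5 — load
T0 CAS — after: cnt=6, r=5 — ok

C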